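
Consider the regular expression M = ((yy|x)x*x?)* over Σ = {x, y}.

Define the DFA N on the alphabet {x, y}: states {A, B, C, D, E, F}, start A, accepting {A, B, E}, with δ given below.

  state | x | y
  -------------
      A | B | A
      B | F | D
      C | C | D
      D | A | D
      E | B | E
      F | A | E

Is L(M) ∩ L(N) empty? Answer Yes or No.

The empty string ε is accepted by both M and N.
Hence L(M) ∩ L(N) ≠ ∅.

No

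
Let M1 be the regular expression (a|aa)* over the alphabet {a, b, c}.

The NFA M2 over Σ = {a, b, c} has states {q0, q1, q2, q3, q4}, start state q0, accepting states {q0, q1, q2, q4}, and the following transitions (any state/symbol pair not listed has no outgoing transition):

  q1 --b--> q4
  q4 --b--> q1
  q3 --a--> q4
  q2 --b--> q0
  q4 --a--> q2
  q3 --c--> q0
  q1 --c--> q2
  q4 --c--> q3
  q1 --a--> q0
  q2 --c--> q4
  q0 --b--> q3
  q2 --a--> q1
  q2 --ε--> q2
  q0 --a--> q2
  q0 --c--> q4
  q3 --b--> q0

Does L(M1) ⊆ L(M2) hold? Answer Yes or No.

Yes

Converting the expression M1 to a DFA (subset construction, then merging equivalent states) gives the minimal DFA with states {r0, r1}, start state r0, accepting states {r0} and transitions r0: a→r0, b→r1, c→r1; r1: a→r1, b→r1, c→r1.
Exploring the product automaton M1 × M2 from the start pair (r0, q0), following both machines on each input symbol, reaches 8 state pairs: (r0, q0), (r0, q2), (r1, q3), (r1, q4), (r0, q1), (r1, q0), (r1, q2), (r1, q1).
M1 accepts in {r0} and M2 accepts in {q0, q1, q2, q4}. The reachable pairs whose M1-component is accepting are (r0, q0), (r0, q2), (r0, q1); in each of them the M2-component is accepting too, so the product for L(M1) \ L(M2) (M1-component accepting, M2-component rejecting) has no reachable accepting pair and the difference is empty.
Hence every string in L(M1) is also in L(M2).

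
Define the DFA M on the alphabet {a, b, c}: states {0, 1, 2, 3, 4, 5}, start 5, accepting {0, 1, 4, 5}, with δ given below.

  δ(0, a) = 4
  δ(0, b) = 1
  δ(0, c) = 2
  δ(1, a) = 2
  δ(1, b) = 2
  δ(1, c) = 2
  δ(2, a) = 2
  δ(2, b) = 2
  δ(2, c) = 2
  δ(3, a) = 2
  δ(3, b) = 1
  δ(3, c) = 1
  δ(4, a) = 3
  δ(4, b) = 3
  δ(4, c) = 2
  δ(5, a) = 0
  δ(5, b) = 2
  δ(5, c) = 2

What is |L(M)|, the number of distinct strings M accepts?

The useful subgraph on states {0, 1, 3, 4, 5} is acyclic, so L(M) is finite; the longest accepting path visits 5 useful states, giving maximum string length 4.
Counting accepting paths from 5 by length: 1 of length 0, 1 of length 1, 2 of length 2, 4 of length 4. Total 8.

8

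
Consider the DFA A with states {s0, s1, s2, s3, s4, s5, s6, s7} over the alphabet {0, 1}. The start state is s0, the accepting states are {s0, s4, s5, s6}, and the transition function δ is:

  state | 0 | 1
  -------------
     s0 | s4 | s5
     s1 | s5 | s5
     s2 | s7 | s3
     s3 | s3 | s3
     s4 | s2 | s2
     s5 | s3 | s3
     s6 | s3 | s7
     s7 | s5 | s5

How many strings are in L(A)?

The useful subgraph on states {s0, s2, s4, s5, s7} is acyclic, so L(A) is finite; the longest accepting path visits 5 useful states, giving maximum string length 4.
Counting accepting paths from s0 by length: 1 of length 0, 2 of length 1, 4 of length 4. Total 7.

7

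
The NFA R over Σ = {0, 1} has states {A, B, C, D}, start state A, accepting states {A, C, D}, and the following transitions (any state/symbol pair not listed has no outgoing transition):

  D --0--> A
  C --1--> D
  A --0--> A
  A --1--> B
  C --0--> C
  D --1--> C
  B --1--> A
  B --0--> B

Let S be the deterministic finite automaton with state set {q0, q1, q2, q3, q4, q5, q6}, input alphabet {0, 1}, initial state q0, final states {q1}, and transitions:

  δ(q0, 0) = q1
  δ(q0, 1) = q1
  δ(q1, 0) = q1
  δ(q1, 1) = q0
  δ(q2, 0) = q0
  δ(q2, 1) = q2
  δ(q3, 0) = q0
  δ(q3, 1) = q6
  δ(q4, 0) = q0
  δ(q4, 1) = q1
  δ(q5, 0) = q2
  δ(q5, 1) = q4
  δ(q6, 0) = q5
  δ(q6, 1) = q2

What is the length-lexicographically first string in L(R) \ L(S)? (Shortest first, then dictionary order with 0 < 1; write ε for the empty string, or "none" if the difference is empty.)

ε

The empty string ε is accepted by R but not by S.
Since ε is the unique shortest string, it is the required witness.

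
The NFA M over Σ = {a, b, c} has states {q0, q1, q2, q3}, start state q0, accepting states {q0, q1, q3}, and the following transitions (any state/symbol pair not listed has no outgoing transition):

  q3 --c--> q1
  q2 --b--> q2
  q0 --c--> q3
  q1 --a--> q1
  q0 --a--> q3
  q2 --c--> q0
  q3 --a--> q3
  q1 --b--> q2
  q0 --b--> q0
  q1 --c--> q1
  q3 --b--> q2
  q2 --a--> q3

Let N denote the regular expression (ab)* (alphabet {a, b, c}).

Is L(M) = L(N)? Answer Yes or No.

The string a is accepted by M but rejected by N.
So L(M) ≠ L(N).

No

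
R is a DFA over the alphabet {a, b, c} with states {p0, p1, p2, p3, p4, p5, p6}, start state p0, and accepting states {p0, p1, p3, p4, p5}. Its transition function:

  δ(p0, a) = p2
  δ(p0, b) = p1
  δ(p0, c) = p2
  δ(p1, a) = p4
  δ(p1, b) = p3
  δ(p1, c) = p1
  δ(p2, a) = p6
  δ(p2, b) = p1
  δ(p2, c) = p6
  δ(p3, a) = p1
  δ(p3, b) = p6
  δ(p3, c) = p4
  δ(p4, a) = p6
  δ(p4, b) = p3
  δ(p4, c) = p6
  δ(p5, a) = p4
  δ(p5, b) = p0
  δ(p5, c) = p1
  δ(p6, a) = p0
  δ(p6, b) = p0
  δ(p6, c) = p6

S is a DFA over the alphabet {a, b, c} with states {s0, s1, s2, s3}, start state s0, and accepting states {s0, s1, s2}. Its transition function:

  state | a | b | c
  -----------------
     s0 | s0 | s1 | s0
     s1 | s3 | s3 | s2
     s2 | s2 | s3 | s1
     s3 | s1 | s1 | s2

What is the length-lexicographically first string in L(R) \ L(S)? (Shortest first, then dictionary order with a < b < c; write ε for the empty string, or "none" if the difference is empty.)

The string ba is accepted by R but not by S.
No shorter string lies in the difference, and ba is the lexicographically first length-2 string in L(R) \ L(S).

ba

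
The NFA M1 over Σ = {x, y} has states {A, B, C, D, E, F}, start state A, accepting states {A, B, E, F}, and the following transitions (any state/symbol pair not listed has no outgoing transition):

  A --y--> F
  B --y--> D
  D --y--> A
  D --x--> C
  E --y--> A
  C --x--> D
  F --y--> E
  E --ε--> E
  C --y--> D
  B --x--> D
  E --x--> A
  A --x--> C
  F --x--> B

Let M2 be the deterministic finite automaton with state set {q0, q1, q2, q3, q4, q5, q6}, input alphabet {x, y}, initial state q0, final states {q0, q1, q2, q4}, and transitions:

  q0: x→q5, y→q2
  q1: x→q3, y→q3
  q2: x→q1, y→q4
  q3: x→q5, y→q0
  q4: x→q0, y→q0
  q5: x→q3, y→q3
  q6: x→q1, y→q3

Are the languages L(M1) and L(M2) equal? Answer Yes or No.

Yes

Exploring the product automaton M1 × M2 from the start pair (A, q0), following both machines on each input symbol, reaches 6 state pairs: (A, q0), (C, q5), (F, q2), (D, q3), (B, q1), (E, q4).
M1 accepts in {A, B, E, F} and M2 accepts in {q0, q1, q2, q4}. In every reachable pair the two components are either both accepting — (A, q0), (F, q2), (B, q1), (E, q4) — or both non-accepting, so no string is accepted by exactly one of the machines: L(M1) \ L(M2) and L(M2) \ L(M1) are both empty.
Hence every string is accepted by M1 iff it is accepted by M2, and the two languages coincide.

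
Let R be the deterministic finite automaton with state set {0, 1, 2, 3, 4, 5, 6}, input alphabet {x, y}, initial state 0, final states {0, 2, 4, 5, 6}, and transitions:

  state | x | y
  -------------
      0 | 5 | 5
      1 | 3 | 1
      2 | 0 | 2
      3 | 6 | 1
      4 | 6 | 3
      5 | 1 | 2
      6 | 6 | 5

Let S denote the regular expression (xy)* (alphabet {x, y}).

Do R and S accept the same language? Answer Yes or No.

No

The string x is accepted by R but rejected by S.
So L(R) ≠ L(S).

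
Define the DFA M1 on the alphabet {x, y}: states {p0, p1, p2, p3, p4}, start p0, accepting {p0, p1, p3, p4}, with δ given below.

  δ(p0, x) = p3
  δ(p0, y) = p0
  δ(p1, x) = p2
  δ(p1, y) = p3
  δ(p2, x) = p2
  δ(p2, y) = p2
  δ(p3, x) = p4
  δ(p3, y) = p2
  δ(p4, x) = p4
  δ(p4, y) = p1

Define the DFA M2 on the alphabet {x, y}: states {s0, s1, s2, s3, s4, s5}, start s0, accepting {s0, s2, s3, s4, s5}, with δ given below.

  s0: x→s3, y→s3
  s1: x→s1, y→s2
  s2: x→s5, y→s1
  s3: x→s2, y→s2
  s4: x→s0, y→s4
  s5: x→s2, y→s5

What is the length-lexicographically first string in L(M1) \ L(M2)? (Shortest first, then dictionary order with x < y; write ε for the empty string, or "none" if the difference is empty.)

The string xxy is accepted by M1 but not by M2.
No shorter string lies in the difference, and xxy is the lexicographically first length-3 string in L(M1) \ L(M2).

xxy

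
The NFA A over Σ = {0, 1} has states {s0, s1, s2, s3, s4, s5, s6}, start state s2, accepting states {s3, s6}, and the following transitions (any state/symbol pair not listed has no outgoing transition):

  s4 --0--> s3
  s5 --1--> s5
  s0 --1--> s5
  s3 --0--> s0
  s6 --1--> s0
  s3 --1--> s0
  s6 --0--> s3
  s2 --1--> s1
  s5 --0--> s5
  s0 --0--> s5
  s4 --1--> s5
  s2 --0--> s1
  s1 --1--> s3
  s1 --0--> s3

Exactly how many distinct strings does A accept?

4

The useful subgraph on states {s1, s2, s3} is acyclic, so L(A) is finite; the longest accepting path visits 3 useful states, giving maximum string length 2.
Counting accepting paths from s2 by length: 4 of length 2. Total 4.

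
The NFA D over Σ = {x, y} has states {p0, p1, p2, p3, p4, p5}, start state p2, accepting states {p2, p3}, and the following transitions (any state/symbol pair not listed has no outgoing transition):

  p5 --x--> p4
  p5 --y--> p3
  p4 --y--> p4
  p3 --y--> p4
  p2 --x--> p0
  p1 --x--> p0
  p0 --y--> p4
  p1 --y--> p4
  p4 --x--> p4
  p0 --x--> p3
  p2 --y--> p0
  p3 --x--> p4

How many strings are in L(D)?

The useful subgraph on states {p0, p2, p3} is acyclic, so L(D) is finite; the longest accepting path visits 3 useful states, giving maximum string length 2.
Counting accepting paths from p2 by length: 1 of length 0, 2 of length 2. Total 3.

3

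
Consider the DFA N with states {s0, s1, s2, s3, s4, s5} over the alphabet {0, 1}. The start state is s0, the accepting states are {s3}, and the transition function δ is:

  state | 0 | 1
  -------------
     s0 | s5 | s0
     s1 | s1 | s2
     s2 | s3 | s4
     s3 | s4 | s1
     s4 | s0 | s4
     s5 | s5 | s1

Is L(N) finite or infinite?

State s0 is reachable from the start and can reach an accepting state, and it lies on the cycle s0 → s0.
Traversing that cycle any number of times yields accepted strings of unbounded length, so the language is infinite.

infinite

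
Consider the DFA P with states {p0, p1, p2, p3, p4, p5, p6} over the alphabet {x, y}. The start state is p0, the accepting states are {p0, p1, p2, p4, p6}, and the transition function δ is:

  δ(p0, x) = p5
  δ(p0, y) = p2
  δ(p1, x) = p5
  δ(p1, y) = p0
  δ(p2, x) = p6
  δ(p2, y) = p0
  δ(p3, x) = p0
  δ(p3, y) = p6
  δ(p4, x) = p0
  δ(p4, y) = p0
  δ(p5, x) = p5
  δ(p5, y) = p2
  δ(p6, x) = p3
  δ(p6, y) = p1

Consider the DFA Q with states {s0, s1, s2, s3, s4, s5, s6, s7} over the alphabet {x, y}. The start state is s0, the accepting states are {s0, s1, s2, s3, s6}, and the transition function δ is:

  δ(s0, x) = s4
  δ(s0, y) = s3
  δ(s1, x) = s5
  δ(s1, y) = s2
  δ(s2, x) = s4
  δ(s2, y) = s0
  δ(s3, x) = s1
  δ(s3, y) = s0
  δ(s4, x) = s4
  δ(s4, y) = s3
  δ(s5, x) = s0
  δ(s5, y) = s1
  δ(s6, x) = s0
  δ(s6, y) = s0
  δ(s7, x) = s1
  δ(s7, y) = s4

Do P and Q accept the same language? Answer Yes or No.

Exploring the product automaton P × Q from the start pair (p0, s0), following both machines on each input symbol, reaches 6 state pairs: (p0, s0), (p5, s4), (p2, s3), (p6, s1), (p3, s5), (p1, s2).
P accepts in {p0, p1, p2, p4, p6} and Q accepts in {s0, s1, s2, s3, s6}. In every reachable pair the two components are either both accepting — (p0, s0), (p2, s3), (p6, s1), (p1, s2) — or both non-accepting, so no string is accepted by exactly one of the machines: L(P) \ L(Q) and L(Q) \ L(P) are both empty.
Hence every string is accepted by P iff it is accepted by Q, and the two languages coincide.

Yes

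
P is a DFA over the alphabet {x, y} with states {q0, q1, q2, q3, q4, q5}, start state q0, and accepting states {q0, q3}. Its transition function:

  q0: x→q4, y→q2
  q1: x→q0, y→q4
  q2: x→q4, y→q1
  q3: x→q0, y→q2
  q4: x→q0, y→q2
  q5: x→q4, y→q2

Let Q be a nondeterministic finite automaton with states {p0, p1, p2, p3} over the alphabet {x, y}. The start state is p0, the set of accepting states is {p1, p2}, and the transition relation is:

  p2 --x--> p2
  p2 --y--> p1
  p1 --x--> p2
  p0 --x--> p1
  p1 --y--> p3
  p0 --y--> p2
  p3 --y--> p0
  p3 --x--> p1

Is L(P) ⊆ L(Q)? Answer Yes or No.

The empty string ε is in L(P) but not in L(Q).
So L(P) ⊄ L(Q).

No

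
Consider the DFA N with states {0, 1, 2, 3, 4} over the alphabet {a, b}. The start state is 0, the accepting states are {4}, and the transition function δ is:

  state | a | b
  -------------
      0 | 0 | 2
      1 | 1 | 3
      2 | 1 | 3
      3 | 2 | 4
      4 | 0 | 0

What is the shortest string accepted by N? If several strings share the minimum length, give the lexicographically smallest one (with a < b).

A breadth-first search from 0 reaches an accepting state first via the path 0 → 2 → 3 → 4 on input bbb.
No string of length < 3 is accepted (BFS exhausts all shorter strings without reaching an accepting state), and bbb is the lexicographically least accepting string of length 3.

bbb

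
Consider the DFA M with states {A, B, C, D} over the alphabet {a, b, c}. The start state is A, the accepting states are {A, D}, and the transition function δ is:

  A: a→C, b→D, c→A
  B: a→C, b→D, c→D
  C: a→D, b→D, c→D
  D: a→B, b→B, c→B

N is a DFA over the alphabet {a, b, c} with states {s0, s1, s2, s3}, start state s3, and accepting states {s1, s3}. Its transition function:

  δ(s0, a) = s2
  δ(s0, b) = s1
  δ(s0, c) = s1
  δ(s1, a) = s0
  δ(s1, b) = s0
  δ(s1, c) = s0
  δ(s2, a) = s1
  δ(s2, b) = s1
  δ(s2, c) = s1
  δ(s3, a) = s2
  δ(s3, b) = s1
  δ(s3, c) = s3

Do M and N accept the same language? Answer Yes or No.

Exploring the product automaton M × N from the start pair (A, s3), following both machines on each input symbol, reaches 4 state pairs: (A, s3), (C, s2), (D, s1), (B, s0).
M accepts in {A, D} and N accepts in {s1, s3}. In every reachable pair the two components are either both accepting — (A, s3), (D, s1) — or both non-accepting, so no string is accepted by exactly one of the machines: L(M) \ L(N) and L(N) \ L(M) are both empty.
Hence every string is accepted by M iff it is accepted by N, and the two languages coincide.

Yes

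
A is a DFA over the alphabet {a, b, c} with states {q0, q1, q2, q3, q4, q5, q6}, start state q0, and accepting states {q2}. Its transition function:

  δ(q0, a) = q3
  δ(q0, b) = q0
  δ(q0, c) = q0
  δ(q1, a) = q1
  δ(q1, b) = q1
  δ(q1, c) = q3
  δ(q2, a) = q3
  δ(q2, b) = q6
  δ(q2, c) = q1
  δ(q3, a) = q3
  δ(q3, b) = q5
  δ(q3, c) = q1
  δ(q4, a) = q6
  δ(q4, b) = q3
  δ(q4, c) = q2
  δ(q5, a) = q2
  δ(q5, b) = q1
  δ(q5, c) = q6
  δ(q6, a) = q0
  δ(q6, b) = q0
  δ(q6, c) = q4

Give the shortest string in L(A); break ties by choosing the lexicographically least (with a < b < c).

A breadth-first search from q0 reaches an accepting state first via the path q0 → q3 → q5 → q2 on input aba.
No string of length < 3 is accepted (BFS exhausts all shorter strings without reaching an accepting state), and aba is the lexicographically least accepting string of length 3.

aba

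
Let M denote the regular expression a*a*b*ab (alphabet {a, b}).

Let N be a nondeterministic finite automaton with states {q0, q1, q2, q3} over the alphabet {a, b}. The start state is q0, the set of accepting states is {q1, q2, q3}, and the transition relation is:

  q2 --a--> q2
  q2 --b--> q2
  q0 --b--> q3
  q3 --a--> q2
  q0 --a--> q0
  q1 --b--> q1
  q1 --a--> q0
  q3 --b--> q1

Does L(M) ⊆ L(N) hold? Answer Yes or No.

Converting the expression M to a DFA (subset construction, then merging equivalent states) gives the minimal DFA with states {m0, m1, m2, m3, m4, m5, m6}, start state m0, accepting states {m3, m6} and transitions m0: a→m1, b→m2; m1: a→m1, b→m3; m2: a→m4, b→m2; m3: a→m4, b→m2; m4: a→m5, b→m6; m5: a→m5, b→m5; m6: a→m5, b→m5.
Exploring the product automaton M × N from the start pair (m0, q0), following both machines on each input symbol, reaches 13 state pairs: (m0, q0), (m1, q0), (m2, q3), (m3, q3), (m4, q2), (m2, q1), (m5, q2), (m6, q2), (m4, q0), (m5, q0), (m6, q3), (m5, q3), (m5, q1).
M accepts in {m3, m6} and N accepts in {q1, q2, q3}. The reachable pairs whose M-component is accepting are (m3, q3), (m6, q2), (m6, q3); in each of them the N-component is accepting too, so the product for L(M) \ L(N) (M-component accepting, N-component rejecting) has no reachable accepting pair and the difference is empty.
Hence every string in L(M) is also in L(N).

Yes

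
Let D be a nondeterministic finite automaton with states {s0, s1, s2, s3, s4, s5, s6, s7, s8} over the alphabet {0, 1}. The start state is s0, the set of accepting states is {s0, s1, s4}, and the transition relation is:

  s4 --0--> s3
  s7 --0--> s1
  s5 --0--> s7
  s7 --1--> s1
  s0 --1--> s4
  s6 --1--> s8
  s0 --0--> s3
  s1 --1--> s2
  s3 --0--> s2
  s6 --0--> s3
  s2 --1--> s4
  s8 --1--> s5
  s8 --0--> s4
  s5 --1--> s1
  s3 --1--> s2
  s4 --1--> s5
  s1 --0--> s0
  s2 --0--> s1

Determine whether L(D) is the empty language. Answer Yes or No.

No

The empty string ε is accepted: the run s0 ends in the accepting state s0.
Since at least one string is accepted, L(D) is not empty.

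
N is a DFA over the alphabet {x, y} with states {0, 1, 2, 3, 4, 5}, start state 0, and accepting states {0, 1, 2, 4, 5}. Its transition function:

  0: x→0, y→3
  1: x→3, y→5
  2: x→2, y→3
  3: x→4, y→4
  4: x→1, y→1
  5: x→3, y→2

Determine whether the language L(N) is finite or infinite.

infinite

State 0 is reachable from the start and can reach an accepting state, and it lies on the cycle 0 → 0.
Traversing that cycle any number of times yields accepted strings of unbounded length, so the language is infinite.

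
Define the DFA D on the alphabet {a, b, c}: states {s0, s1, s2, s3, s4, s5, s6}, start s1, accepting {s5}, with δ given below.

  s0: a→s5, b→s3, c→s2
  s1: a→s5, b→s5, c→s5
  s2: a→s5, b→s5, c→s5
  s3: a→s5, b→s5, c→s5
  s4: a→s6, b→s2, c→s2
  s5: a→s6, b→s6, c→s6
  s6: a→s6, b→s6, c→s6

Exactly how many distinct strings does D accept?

3

The useful subgraph on states {s1, s5} is acyclic, so L(D) is finite; the longest accepting path visits 2 useful states, giving maximum string length 1.
Counting accepting paths from s1 by length: 3 of length 1. Total 3.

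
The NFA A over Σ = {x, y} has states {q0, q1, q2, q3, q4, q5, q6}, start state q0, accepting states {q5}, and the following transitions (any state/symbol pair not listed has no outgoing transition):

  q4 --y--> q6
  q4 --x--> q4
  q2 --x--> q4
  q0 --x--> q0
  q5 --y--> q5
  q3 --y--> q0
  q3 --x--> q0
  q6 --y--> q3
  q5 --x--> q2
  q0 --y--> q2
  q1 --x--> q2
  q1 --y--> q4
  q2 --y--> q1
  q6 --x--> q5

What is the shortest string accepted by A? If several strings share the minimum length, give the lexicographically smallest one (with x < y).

A breadth-first search from q0 reaches an accepting state first via the path q0 → q2 → q4 → q6 → q5 on input yxyx.
No string of length < 4 is accepted (BFS exhausts all shorter strings without reaching an accepting state), and yxyx is the lexicographically least accepting string of length 4.

yxyx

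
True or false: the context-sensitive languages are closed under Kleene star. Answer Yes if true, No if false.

Yes

An LBA guesses a factorisation of the input into blocks (marking block boundaries on a second track) and verifies each block with the LBA for L; this uses no space beyond the input, so L* is context-sensitive.
So the context-sensitive languages are closed under Kleene star.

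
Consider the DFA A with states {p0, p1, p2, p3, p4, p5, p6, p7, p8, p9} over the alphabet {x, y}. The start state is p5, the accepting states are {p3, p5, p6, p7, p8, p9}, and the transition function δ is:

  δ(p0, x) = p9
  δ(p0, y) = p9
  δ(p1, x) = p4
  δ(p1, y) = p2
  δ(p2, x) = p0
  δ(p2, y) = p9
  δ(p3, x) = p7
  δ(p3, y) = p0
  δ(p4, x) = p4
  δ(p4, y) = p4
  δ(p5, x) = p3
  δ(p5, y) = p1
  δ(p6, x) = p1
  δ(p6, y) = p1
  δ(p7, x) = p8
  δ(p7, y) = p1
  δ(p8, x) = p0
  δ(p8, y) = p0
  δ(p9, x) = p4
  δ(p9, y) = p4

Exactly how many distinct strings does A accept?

16

The useful subgraph on states {p0, p1, p2, p3, p5, p7, p8, p9} is acyclic, so L(A) is finite; the longest accepting path visits 7 useful states, giving maximum string length 6.
Counting accepting paths from p5 by length: 1 of length 0, 1 of length 1, 1 of length 2, 4 of length 3, 2 of length 4, 5 of length 5, 2 of length 6. Total 16.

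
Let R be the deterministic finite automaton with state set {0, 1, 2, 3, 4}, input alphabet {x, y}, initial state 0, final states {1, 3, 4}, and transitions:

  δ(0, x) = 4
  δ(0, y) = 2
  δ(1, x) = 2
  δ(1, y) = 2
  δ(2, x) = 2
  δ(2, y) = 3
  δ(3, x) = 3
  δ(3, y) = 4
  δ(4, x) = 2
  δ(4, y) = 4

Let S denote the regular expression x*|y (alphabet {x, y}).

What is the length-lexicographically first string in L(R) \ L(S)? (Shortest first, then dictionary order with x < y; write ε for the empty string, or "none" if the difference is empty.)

The string xy is accepted by R but not by S.
No shorter string lies in the difference, and xy is the lexicographically first length-2 string in L(R) \ L(S).

xy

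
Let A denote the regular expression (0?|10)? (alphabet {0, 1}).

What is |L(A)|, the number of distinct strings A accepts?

The expression has no Kleene star, so L(A) is finite. Expanding the alternatives gives {ε, 0, 10}.
That is 1 of length 0, 1 of length 1, 1 of length 2: 3 strings in all.

3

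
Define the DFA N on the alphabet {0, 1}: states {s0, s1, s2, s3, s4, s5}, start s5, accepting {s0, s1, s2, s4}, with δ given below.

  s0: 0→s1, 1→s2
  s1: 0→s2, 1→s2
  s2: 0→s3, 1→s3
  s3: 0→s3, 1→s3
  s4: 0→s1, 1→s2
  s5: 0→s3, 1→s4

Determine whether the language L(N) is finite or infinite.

The useful states (reachable from s5 and able to reach an accepting state) are {s1, s2, s4, s5}.
Restricted to these states the transition graph has no cycle, so every accepting path has bounded length and L is finite.

finite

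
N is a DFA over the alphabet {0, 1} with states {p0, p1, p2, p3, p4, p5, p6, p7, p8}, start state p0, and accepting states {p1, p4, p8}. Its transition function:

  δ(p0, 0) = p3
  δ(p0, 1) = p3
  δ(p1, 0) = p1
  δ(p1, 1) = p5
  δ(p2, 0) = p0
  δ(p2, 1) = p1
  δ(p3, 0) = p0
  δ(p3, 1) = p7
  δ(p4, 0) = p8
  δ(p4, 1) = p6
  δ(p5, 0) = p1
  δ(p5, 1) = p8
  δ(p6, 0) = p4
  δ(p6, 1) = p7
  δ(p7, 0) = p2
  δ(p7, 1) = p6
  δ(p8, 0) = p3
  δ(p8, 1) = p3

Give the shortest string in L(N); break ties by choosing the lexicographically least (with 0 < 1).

A breadth-first search from p0 reaches an accepting state first via the path p0 → p3 → p7 → p2 → p1 on input 0101.
No string of length < 4 is accepted (BFS exhausts all shorter strings without reaching an accepting state), and 0101 is the lexicographically least accepting string of length 4.

0101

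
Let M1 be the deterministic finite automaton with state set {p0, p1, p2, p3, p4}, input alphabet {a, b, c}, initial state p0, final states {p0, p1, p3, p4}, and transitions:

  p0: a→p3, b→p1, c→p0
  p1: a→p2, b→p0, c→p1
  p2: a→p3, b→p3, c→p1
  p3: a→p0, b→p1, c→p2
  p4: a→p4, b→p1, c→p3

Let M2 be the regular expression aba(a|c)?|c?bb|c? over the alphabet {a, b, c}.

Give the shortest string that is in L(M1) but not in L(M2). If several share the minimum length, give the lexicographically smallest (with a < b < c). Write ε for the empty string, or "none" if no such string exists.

The string a is accepted by M1 but not by M2.
No shorter string lies in the difference, and a is the lexicographically first length-1 string in L(M1) \ L(M2).

a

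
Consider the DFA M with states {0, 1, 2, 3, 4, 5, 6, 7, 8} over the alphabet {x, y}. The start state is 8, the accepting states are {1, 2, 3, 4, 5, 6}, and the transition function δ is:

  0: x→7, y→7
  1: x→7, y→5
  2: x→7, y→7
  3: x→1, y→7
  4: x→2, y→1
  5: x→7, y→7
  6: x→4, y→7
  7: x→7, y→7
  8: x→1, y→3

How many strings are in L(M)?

The useful subgraph on states {1, 3, 5, 8} is acyclic, so L(M) is finite; the longest accepting path visits 4 useful states, giving maximum string length 3.
Counting accepting paths from 8 by length: 2 of length 1, 2 of length 2, 1 of length 3. Total 5.

5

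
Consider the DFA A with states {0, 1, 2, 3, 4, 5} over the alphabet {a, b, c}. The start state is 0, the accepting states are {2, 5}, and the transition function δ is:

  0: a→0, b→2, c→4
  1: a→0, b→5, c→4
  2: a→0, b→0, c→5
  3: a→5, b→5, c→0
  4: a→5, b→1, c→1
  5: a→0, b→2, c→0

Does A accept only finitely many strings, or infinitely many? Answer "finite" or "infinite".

infinite

State 0 is reachable from the start and can reach an accepting state, and it lies on the cycle 0 → 0.
Traversing that cycle any number of times yields accepted strings of unbounded length, so the language is infinite.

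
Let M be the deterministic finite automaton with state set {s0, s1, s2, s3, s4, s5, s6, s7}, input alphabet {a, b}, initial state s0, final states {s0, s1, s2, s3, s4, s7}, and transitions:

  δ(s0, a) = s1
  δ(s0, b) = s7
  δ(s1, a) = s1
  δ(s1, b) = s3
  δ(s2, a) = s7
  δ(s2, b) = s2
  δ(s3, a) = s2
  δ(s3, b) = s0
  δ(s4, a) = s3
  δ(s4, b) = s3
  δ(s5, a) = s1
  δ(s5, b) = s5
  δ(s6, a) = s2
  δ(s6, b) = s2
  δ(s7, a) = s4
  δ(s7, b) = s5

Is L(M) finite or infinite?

State s1 is reachable from the start and can reach an accepting state, and it lies on the cycle s1 → s1.
Traversing that cycle any number of times yields accepted strings of unbounded length, so the language is infinite.

infinite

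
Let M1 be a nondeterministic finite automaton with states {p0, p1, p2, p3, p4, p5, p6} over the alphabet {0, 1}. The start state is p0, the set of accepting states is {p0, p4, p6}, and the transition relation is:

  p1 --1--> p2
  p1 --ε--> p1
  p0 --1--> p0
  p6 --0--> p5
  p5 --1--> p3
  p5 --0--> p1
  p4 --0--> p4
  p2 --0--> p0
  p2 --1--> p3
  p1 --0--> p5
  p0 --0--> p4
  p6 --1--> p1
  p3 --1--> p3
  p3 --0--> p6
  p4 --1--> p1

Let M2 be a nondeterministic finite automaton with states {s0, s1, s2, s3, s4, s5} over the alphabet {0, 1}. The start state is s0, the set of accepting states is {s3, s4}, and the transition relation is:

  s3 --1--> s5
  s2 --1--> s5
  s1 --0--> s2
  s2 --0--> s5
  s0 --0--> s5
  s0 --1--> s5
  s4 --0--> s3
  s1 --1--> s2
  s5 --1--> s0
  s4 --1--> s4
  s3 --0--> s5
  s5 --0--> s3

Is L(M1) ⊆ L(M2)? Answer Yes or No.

No

The empty string ε is in L(M1) but not in L(M2).
So L(M1) ⊄ L(M2).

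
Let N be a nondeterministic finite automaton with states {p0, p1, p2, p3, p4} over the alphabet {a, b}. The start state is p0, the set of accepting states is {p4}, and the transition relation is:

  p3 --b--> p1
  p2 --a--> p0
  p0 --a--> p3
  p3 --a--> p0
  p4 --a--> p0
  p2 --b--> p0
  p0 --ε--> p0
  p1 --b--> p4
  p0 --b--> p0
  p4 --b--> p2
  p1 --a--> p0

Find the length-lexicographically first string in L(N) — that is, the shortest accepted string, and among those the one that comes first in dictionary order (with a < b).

A breadth-first search from p0 reaches an accepting state first via the path p0 → p3 → p1 → p4 on input abb.
No string of length < 3 is accepted (BFS exhausts all shorter strings without reaching an accepting state), and abb is the lexicographically least accepting string of length 3.

abb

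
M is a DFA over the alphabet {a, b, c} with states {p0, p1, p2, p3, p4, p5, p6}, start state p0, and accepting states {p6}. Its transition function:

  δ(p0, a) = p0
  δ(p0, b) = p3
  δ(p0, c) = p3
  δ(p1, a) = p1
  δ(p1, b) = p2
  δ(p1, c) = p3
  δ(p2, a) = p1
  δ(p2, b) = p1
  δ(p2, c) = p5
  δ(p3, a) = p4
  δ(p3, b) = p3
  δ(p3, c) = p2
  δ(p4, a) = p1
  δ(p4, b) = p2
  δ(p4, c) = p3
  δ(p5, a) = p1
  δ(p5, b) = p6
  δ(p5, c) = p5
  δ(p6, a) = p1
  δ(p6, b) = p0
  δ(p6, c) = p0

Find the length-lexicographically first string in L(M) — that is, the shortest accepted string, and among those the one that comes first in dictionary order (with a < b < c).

A breadth-first search from p0 reaches an accepting state first via the path p0 → p3 → p2 → p5 → p6 on input bccb.
No string of length < 4 is accepted (BFS exhausts all shorter strings without reaching an accepting state), and bccb is the lexicographically least accepting string of length 4.

bccb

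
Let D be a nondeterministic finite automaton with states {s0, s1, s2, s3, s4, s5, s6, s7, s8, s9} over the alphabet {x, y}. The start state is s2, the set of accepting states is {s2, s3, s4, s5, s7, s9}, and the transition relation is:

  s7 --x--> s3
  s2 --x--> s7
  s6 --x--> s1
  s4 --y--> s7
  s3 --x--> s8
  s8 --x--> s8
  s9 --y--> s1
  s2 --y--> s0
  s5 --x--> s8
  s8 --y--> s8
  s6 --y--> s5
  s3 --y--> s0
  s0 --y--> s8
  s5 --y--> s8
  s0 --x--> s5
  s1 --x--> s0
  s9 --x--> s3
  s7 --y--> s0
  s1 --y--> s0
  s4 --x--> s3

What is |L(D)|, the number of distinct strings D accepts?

The useful subgraph on states {s0, s2, s3, s5, s7} is acyclic, so L(D) is finite; the longest accepting path visits 5 useful states, giving maximum string length 4.
Counting accepting paths from s2 by length: 1 of length 0, 1 of length 1, 2 of length 2, 1 of length 3, 1 of length 4. Total 6.

6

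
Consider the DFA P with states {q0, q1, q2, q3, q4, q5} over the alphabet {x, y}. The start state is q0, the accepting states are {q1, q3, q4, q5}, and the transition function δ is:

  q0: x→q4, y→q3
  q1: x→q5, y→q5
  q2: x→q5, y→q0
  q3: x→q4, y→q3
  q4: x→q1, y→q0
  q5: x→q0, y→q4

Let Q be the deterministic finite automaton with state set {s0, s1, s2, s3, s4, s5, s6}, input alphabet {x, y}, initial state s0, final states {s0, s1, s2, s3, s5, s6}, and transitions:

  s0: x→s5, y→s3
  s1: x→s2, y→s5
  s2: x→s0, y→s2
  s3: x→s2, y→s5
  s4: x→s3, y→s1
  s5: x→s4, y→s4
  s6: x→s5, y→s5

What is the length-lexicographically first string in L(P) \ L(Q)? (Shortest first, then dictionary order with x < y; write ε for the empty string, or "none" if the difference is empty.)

The string xx is accepted by P but not by Q.
No shorter string lies in the difference, and xx is the lexicographically first length-2 string in L(P) \ L(Q).

xx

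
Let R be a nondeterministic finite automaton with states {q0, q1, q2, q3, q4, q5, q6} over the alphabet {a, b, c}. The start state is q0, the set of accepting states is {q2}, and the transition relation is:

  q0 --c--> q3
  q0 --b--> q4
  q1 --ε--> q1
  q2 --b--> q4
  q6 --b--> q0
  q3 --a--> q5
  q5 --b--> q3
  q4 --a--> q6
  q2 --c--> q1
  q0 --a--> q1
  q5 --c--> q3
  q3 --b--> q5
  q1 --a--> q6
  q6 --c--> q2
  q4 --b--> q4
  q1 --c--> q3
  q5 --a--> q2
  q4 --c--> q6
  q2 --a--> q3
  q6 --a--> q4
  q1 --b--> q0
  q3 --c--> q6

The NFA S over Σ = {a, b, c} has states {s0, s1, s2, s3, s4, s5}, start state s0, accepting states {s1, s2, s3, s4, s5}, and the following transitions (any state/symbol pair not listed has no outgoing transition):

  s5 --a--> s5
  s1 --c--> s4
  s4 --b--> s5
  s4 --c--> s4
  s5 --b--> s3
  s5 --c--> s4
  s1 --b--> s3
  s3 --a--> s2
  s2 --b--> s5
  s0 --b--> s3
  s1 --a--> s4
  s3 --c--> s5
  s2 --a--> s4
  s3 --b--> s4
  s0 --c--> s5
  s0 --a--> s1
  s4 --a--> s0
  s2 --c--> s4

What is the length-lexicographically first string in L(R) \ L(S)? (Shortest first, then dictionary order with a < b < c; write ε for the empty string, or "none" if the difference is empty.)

The string cabba is accepted by R but not by S.
No shorter string lies in the difference, and cabba is the lexicographically first length-5 string in L(R) \ L(S).

cabba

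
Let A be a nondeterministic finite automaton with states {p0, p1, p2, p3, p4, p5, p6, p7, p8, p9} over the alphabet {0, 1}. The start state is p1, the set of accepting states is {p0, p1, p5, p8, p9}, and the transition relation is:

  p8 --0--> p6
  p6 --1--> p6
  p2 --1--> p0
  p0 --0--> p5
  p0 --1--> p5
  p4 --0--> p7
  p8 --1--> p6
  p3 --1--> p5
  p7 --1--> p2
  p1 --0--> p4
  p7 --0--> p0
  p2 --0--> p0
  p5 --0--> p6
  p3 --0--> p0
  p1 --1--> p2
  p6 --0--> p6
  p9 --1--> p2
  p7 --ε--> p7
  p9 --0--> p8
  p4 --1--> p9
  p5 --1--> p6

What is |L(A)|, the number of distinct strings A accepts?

24

The useful subgraph on states {p0, p1, p2, p4, p5, p7, p8, p9} is acyclic, so L(A) is finite; the longest accepting path visits 6 useful states, giving maximum string length 5.
Counting accepting paths from p1 by length: 1 of length 0, 3 of length 2, 6 of length 3, 6 of length 4, 8 of length 5. Total 24.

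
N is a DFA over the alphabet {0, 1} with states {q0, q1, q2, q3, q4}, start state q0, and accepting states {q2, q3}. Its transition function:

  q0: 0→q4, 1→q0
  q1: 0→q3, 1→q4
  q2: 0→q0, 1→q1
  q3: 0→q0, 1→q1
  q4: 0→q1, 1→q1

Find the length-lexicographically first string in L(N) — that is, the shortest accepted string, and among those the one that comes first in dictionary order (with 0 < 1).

000

A breadth-first search from q0 reaches an accepting state first via the path q0 → q4 → q1 → q3 on input 000.
No string of length < 3 is accepted (BFS exhausts all shorter strings without reaching an accepting state), and 000 is the lexicographically least accepting string of length 3.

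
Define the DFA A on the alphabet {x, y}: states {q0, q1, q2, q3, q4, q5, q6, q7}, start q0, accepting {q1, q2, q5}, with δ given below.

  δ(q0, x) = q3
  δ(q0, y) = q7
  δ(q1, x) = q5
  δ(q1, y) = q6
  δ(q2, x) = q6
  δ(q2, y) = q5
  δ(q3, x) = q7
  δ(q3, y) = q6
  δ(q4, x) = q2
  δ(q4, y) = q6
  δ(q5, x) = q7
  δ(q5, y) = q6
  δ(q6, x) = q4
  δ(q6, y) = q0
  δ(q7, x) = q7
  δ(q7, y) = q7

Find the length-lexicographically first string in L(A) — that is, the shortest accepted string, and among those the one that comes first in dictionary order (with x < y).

xyxx

A breadth-first search from q0 reaches an accepting state first via the path q0 → q3 → q6 → q4 → q2 on input xyxx.
No string of length < 4 is accepted (BFS exhausts all shorter strings without reaching an accepting state), and xyxx is the lexicographically least accepting string of length 4.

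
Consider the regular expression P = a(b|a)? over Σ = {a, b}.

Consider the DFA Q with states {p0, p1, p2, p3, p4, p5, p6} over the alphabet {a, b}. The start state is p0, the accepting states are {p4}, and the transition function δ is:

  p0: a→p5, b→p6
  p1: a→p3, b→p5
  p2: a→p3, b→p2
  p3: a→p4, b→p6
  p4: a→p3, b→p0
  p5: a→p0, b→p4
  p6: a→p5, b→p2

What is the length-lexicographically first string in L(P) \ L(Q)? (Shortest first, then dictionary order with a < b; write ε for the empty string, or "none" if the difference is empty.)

a

The string a is accepted by P but not by Q.
No shorter string lies in the difference, and a is the lexicographically first length-1 string in L(P) \ L(Q).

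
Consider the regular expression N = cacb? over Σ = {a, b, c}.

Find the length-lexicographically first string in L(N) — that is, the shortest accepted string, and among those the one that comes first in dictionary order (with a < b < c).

cac

By inspection of the expression, no string of length less than 3 matches, and cac is the lexicographically first match of length 3.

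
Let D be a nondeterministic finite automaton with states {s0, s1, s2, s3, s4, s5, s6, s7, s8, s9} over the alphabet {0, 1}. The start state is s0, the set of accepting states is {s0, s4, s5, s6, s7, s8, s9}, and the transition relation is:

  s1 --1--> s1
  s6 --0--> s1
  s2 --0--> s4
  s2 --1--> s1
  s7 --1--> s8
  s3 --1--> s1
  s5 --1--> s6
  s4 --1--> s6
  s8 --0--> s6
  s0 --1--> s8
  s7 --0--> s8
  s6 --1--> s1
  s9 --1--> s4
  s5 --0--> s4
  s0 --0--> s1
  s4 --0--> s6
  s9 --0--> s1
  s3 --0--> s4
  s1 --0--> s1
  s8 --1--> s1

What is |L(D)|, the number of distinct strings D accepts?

3

The useful subgraph on states {s0, s6, s8} is acyclic, so L(D) is finite; the longest accepting path visits 3 useful states, giving maximum string length 2.
Counting accepting paths from s0 by length: 1 of length 0, 1 of length 1, 1 of length 2. Total 3.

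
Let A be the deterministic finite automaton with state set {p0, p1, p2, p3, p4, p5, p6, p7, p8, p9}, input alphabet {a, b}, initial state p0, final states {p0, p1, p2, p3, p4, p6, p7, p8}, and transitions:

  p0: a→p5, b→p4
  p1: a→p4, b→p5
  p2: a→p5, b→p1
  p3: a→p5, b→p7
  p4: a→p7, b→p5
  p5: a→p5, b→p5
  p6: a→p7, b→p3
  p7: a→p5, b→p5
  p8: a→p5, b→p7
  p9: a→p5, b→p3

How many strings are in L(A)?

3

The useful subgraph on states {p0, p4, p7} is acyclic, so L(A) is finite; the longest accepting path visits 3 useful states, giving maximum string length 2.
Counting accepting paths from p0 by length: 1 of length 0, 1 of length 1, 1 of length 2. Total 3.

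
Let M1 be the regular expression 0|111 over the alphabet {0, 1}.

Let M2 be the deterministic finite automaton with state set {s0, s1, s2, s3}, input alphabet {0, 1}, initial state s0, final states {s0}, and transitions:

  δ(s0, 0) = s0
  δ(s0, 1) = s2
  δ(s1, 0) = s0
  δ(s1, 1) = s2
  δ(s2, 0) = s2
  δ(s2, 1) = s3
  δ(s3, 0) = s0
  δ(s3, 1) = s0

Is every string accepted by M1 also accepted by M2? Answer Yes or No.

Yes

Converting the expression M1 to a DFA (subset construction, then merging equivalent states) gives the minimal DFA with states {r0, r1, r2, r3, r4}, start state r0, accepting states {r1} and transitions r0: 0→r1, 1→r2; r1: 0→r3, 1→r3; r2: 0→r3, 1→r4; r3: 0→r3, 1→r3; r4: 0→r3, 1→r1.
Exploring the product automaton M1 × M2 from the start pair (r0, s0), following both machines on each input symbol, reaches 7 state pairs: (r0, s0), (r1, s0), (r2, s2), (r3, s0), (r3, s2), (r4, s3), (r3, s3).
M1 accepts in {r1} and M2 accepts in {s0}. The reachable pairs whose M1-component is accepting are (r1, s0); in each of them the M2-component is accepting too, so the product for L(M1) \ L(M2) (M1-component accepting, M2-component rejecting) has no reachable accepting pair and the difference is empty.
Hence every string in L(M1) is also in L(M2).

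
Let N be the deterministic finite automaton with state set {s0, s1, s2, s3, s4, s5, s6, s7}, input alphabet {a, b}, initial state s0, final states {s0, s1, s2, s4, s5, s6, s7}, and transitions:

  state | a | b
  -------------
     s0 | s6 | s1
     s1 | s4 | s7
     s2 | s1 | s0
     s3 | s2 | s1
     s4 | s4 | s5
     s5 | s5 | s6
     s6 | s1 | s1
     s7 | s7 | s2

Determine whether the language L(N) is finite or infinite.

State s4 is reachable from the start and can reach an accepting state, and it lies on the cycle s4 → s4.
Traversing that cycle any number of times yields accepted strings of unbounded length, so the language is infinite.

infinite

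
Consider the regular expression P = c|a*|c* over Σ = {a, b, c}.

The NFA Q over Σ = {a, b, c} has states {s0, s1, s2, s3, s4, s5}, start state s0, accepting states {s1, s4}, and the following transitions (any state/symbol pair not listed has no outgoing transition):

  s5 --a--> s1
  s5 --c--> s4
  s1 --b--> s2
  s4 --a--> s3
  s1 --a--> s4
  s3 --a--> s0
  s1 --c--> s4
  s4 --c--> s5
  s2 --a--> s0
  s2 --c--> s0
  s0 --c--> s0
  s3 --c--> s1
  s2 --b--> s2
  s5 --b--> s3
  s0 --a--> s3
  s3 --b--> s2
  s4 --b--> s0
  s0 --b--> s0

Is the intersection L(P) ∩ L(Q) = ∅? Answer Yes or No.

Converting the expression P to a DFA (subset construction, then merging equivalent states) gives the minimal DFA with states {p0, p1, p2, p3}, start state p0, accepting states {p0, p1, p3} and transitions p0: a→p1, b→p2, c→p3; p1: a→p1, b→p2, c→p2; p2: a→p2, b→p2, c→p2; p3: a→p2, b→p2, c→p3.
Exploring the product automaton P × Q from the start pair (p0, s0), following both machines on each input symbol, reaches 10 state pairs: (p0, s0), (p1, s3), (p2, s0), (p3, s0), (p1, s0), (p2, s2), (p2, s1), (p2, s3), (p2, s4), (p2, s5).
P accepts in {p0, p1, p3} and Q accepts in {s1, s4}; no reachable pair has both components accepting, so no string drives both machines to acceptance simultaneously and L(P) ∩ L(Q) = ∅.
So no string is accepted by both, and the intersection is empty.

Yes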